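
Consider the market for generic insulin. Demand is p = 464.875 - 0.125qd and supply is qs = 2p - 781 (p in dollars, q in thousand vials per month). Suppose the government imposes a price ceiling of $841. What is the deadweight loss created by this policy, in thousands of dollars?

0

Rearranging demand gives qd = 3719 - 8p. Without the control the market clears where 3719 - 8p = 2p - 781, i.e. p* = 450 and q* = 119.
Since 841 is above p* = 450, the ceiling does not bind and the free-market outcome prevails.
Since the control does not bind, no trades are prevented and deadweight loss is zero.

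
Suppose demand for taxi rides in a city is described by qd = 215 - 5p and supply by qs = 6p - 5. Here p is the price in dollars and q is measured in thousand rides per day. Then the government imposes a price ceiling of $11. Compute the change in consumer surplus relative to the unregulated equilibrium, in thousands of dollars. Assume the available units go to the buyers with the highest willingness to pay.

Without the control the market clears where 215 - 5p = 6p - 5, i.e. p* = 20 and q* = 115.
Since 11 < 20, the ceiling is binding.
At p = 11: qd = 215 - 5·11 = 160 and qs = 6·11 - 5 = 61.
Consumer surplus without the control is ½ · (43 - 20) · 115 = 1322.5.
With the ceiling, 61 units are sold at 11 (assume they go to the highest-value buyers). The demand price at q = 61 is 30.8, so CS = ½ · [(43 - 11) + (30.8 - 11)] · 61 = 1579.9.
Change in consumer surplus = 1579.9 - 1322.5 = 257.4.

257.4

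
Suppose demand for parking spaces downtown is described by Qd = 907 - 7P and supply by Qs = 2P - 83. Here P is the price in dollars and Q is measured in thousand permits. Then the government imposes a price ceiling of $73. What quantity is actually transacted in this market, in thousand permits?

Without the control the market clears where 907 - 7P = 2P - 83, i.e. P* = 110 and Q* = 137.
Because the ceiling (73) lies below the market-clearing price, it is binding.
At P = 73: Qd = 907 - 7·73 = 396 and Qs = 2·73 - 83 = 63.
The quantity actually transacted is the short side, supply: 63.

63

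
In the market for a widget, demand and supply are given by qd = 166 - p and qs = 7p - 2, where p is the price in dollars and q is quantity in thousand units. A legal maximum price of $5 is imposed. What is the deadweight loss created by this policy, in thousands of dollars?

7168

Equilibrium: 166 - p = 7p - 2, so 168 = 8p and p* = 21, q* = 145.
Because the ceiling (5) lies below the market-clearing price, it is binding.
At p = 5: qd = 166 - 5 = 161 and qs = 7·5 - 2 = 33.
Quantity traded falls to 33. At q = 33 the demand price is 166 - 33 = 133 and the supply price is (2 + 33)/7 = 5.
Deadweight loss = ½ · (133 - 5) · (145 - 33) = ½ · 128 · 112 = 7168.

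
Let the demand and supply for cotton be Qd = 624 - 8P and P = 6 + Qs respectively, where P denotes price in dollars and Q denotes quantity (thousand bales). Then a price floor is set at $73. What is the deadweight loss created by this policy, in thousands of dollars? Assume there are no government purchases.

324

Rearranging supply gives Qs = P - 6. In a free market, 624 - 8P = P - 6 gives the equilibrium P* = 70, Q* = 64.
Because the floor (73) lies above the market-clearing price, it is binding.
At P = 73: Qd = 624 - 8·73 = 40 and Qs = 73 - 6 = 67.
Quantity traded falls to 40. At Q = 40 the demand price is (624 - 40)/8 = 73 and the supply price is 6 + 40 = 46.
Deadweight loss = ½ · (73 - 46) · (64 - 40) = ½ · 27 · 24 = 324.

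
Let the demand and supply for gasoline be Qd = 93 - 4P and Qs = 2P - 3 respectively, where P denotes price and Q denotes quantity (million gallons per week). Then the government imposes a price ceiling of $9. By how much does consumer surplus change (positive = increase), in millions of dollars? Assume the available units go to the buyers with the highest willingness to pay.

80.5

Equilibrium: 93 - 4P = 2P - 3, so 96 = 6P and P* = 16, Q* = 29.
Because the ceiling (9) lies below the market-clearing price, it is binding.
At P = 9: Qd = 93 - 4·9 = 57 and Qs = 2·9 - 3 = 15.
Consumer surplus without the control is ½ · (23.25 - 16) · 29 = 105.125.
With the ceiling, 15 units are sold at 9 (assume they go to the highest-value buyers). The demand price at Q = 15 is 19.5, so CS = ½ · [(23.25 - 9) + (19.5 - 9)] · 15 = 185.625.
Change in consumer surplus = 185.625 - 105.125 = 80.5.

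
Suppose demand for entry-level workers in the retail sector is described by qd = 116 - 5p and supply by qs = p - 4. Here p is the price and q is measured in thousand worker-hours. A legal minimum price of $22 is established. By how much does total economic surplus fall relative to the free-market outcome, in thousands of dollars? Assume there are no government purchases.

60

Without the control the market clears where 116 - 5p = p - 4, i.e. p* = 20 and q* = 16.
The floor of 22 is above the equilibrium price 20, so it binds.
At p = 22: qd = 116 - 5·22 = 6 and qs = 22 - 4 = 18.
Quantity traded falls to 6. At q = 6 the demand price is (116 - 6)/5 = 22 and the supply price is 4 + 6 = 10.
Deadweight loss = ½ · (22 - 10) · (16 - 6) = ½ · 12 · 10 = 60.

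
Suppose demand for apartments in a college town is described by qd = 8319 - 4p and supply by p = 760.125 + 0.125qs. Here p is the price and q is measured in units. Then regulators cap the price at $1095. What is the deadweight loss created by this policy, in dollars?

132300

Rearranging supply gives qs = 8p - 6081. Setting quantity demanded equal to quantity supplied, 8319 - 4p = 8p - 6081, gives p* = 1200 and q* = 3519.
Since 1095 < 1200, the ceiling is binding.
At p = 1095: qd = 8319 - 4·1095 = 3939 and qs = 8·1095 - 6081 = 2679.
Quantity traded falls to 2679. At q = 2679 the demand price is (8319 - 2679)/4 = 1410 and the supply price is (6081 + 2679)/8 = 1095.
Deadweight loss = ½ · (1410 - 1095) · (3519 - 2679) = ½ · 315 · 840 = 132300.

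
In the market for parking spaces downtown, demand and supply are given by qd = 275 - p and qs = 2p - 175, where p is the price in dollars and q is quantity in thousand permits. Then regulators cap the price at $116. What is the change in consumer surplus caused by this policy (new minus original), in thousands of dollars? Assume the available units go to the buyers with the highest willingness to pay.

Equilibrium: 275 - p = 2p - 175, so 450 = 3p and p* = 150, q* = 125.
The ceiling of 116 is below the equilibrium price 150, so it binds.
At p = 116: qd = 275 - 116 = 159 and qs = 2·116 - 175 = 57.
Consumer surplus without the control is ½ · (275 - 150) · 125 = 7812.5.
With the ceiling, 57 units are sold at 116 (assume they go to the highest-value buyers). The demand price at q = 57 is 218, so CS = ½ · [(275 - 116) + (218 - 116)] · 57 = 7438.5.
Change in consumer surplus = 7438.5 - 7812.5 = -374.

-374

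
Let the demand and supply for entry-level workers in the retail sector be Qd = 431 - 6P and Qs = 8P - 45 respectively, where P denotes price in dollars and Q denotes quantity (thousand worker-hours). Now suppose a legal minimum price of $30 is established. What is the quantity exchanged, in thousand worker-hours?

227

Equilibrium: 431 - 6P = 8P - 45, so 476 = 14P and P* = 34, Q* = 227.
Since 30 is below P* = 34, the floor does not bind and the free-market outcome prevails.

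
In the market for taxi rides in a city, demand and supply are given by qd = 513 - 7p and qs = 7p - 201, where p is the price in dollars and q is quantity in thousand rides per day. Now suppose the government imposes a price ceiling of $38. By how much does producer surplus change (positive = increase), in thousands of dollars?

In a free market, 513 - 7p = 7p - 201 gives the equilibrium p* = 51, q* = 156.
Because the ceiling (38) lies below the market-clearing price, it is binding.
At p = 38: qd = 513 - 7·38 = 247 and qs = 7·38 - 201 = 65.
Producer surplus without the control is ½ · (51 - 201/7) · 156 = 12168/7.
With the ceiling, producers sell 65 units at 38, so PS = ½ · (38 - 201/7) · 65 = 4225/14.
Change in producer surplus = 4225/14 - 12168/7 = -1436.5.

-1436.5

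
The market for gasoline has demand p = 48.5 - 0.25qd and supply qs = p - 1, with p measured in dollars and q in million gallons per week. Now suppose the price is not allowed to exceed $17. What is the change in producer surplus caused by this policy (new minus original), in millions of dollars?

-594

Rearranging demand gives qd = 194 - 4p. Setting quantity demanded equal to quantity supplied, 194 - 4p = p - 1, gives p* = 39 and q* = 38.
Since 17 < 39, the ceiling is binding.
At p = 17: qd = 194 - 4·17 = 126 and qs = 17 - 1 = 16.
Producer surplus without the control is ½ · (39 - 1) · 38 = 722.
With the ceiling, producers sell 16 units at 17, so PS = ½ · (17 - 1) · 16 = 128.
Change in producer surplus = 128 - 722 = -594.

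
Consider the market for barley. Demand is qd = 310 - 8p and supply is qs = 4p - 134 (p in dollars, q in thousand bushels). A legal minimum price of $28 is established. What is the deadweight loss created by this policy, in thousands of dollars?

Setting quantity demanded equal to quantity supplied, 310 - 8p = 4p - 134, gives p* = 37 and q* = 14.
The floor of 28 is below the equilibrium price 37, so it is not binding; the market clears at p* = 37, q* = 14.
Since the control does not bind, no trades are prevented and deadweight loss is zero.

0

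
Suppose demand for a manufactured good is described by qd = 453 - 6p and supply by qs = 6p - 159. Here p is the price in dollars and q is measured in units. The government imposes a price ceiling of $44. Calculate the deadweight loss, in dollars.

Without the control the market clears where 453 - 6p = 6p - 159, i.e. p* = 51 and q* = 147.
Because the ceiling (44) lies below the market-clearing price, it is binding.
At p = 44: qd = 453 - 6·44 = 189 and qs = 6·44 - 159 = 105.
Quantity traded falls to 105. At q = 105 the demand price is (453 - 105)/6 = 58 and the supply price is (159 + 105)/6 = 44.
Deadweight loss = ½ · (58 - 44) · (147 - 105) = ½ · 14 · 42 = 294.

294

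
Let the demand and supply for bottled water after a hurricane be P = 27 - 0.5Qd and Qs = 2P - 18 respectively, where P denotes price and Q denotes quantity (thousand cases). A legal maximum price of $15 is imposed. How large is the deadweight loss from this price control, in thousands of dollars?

18

Rearranging demand gives Qd = 54 - 2P. Equilibrium: 54 - 2P = 2P - 18, so 72 = 4P and P* = 18, Q* = 18.
Because the ceiling (15) lies below the market-clearing price, it is binding.
At P = 15: Qd = 54 - 2·15 = 24 and Qs = 2·15 - 18 = 12.
Quantity traded falls to 12. At Q = 12 the demand price is (54 - 12)/2 = 21 and the supply price is (18 + 12)/2 = 15.
Deadweight loss = ½ · (21 - 15) · (18 - 12) = ½ · 6 · 6 = 18.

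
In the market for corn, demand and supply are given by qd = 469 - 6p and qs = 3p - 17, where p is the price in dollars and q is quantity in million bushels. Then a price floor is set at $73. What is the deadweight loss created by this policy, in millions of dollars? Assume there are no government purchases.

Equilibrium: 469 - 6p = 3p - 17, so 486 = 9p and p* = 54, q* = 145.
Because the floor (73) lies above the market-clearing price, it is binding.
At p = 73: qd = 469 - 6·73 = 31 and qs = 3·73 - 17 = 202.
Quantity traded falls to 31. At q = 31 the demand price is (469 - 31)/6 = 73 and the supply price is (17 + 31)/3 = 16.
Deadweight loss = ½ · (73 - 16) · (145 - 31) = ½ · 57 · 114 = 3249.

3249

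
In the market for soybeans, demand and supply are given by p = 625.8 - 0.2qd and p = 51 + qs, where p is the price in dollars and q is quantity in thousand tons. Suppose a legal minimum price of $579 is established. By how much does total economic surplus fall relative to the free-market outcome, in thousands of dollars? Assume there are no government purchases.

Rearranging demand gives qd = 3129 - 5p; rearranging supply gives qs = p - 51. Equilibrium: 3129 - 5p = p - 51, so 3180 = 6p and p* = 530, q* = 479.
Because the floor (579) lies above the market-clearing price, it is binding.
At p = 579: qd = 3129 - 5·579 = 234 and qs = 579 - 51 = 528.
Quantity traded falls to 234. At q = 234 the demand price is (3129 - 234)/5 = 579 and the supply price is 51 + 234 = 285.
Deadweight loss = ½ · (579 - 285) · (479 - 234) = ½ · 294 · 245 = 36015.

36015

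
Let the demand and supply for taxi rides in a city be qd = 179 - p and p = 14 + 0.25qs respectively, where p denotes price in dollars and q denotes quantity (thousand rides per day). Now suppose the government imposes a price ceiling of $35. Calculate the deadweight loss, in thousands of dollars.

Rearranging supply gives qs = 4p - 56. In a free market, 179 - p = 4p - 56 gives the equilibrium p* = 47, q* = 132.
Since 35 < 47, the ceiling is binding.
At p = 35: qd = 179 - 35 = 144 and qs = 4·35 - 56 = 84.
Quantity traded falls to 84. At q = 84 the demand price is 179 - 84 = 95 and the supply price is (56 + 84)/4 = 35.
Deadweight loss = ½ · (95 - 35) · (132 - 84) = ½ · 60 · 48 = 1440.

1440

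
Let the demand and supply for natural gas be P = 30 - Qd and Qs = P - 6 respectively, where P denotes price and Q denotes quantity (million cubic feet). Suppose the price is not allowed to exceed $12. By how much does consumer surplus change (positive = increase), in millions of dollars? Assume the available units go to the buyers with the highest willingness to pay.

Rearranging demand gives Qd = 30 - P. In a free market, 30 - P = P - 6 gives the equilibrium P* = 18, Q* = 12.
Since 12 < 18, the ceiling is binding.
At P = 12: Qd = 30 - 12 = 18 and Qs = 12 - 6 = 6.
Consumer surplus without the control is ½ · (30 - 18) · 12 = 72.
With the ceiling, 6 units are sold at 12 (assume they go to the highest-value buyers). The demand price at Q = 6 is 24, so CS = ½ · [(30 - 12) + (24 - 12)] · 6 = 90.
Change in consumer surplus = 90 - 72 = 18.

18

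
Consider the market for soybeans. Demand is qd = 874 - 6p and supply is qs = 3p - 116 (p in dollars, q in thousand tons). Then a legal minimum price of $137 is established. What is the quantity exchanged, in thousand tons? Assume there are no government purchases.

Without the control the market clears where 874 - 6p = 3p - 116, i.e. p* = 110 and q* = 214.
Because the floor (137) lies above the market-clearing price, it is binding.
At p = 137: qd = 874 - 6·137 = 52 and qs = 3·137 - 116 = 295.
The quantity actually transacted is the short side, demand: 52.

52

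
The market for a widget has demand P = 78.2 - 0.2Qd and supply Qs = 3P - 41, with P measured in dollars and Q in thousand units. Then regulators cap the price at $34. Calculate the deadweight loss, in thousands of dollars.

960

Rearranging demand gives Qd = 391 - 5P. Setting quantity demanded equal to quantity supplied, 391 - 5P = 3P - 41, gives P* = 54 and Q* = 121.
Because the ceiling (34) lies below the market-clearing price, it is binding.
At P = 34: Qd = 391 - 5·34 = 221 and Qs = 3·34 - 41 = 61.
Quantity traded falls to 61. At Q = 61 the demand price is (391 - 61)/5 = 66 and the supply price is (41 + 61)/3 = 34.
Deadweight loss = ½ · (66 - 34) · (121 - 61) = ½ · 32 · 60 = 960.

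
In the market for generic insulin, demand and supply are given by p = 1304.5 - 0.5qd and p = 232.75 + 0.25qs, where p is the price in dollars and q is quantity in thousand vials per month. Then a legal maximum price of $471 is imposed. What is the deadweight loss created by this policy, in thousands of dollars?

84966

Rearranging demand gives qd = 2609 - 2p; rearranging supply gives qs = 4p - 931. Setting quantity demanded equal to quantity supplied, 2609 - 2p = 4p - 931, gives p* = 590 and q* = 1429.
The ceiling of 471 is below the equilibrium price 590, so it binds.
At p = 471: qd = 2609 - 2·471 = 1667 and qs = 4·471 - 931 = 953.
Quantity traded falls to 953. At q = 953 the demand price is (2609 - 953)/2 = 828 and the supply price is (931 + 953)/4 = 471.
Deadweight loss = ½ · (828 - 471) · (1429 - 953) = ½ · 357 · 476 = 84966.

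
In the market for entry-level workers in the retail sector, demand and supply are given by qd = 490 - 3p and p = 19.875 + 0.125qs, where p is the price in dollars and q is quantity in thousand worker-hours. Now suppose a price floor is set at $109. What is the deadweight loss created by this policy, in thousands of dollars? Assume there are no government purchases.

5156.25

Rearranging supply gives qs = 8p - 159. In a free market, 490 - 3p = 8p - 159 gives the equilibrium p* = 59, q* = 313.
Because the floor (109) lies above the market-clearing price, it is binding.
At p = 109: qd = 490 - 3·109 = 163 and qs = 8·109 - 159 = 713.
Quantity traded falls to 163. At q = 163 the demand price is (490 - 163)/3 = 109 and the supply price is (159 + 163)/8 = 40.25.
Deadweight loss = ½ · (109 - 40.25) · (313 - 163) = ½ · 68.75 · 150 = 5156.25.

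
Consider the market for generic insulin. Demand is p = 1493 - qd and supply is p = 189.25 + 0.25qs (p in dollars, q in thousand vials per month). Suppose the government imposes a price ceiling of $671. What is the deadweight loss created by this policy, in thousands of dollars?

0

Rearranging demand gives qd = 1493 - p; rearranging supply gives qs = 4p - 757. Without the control the market clears where 1493 - p = 4p - 757, i.e. p* = 450 and q* = 1043.
Since 671 is above p* = 450, the ceiling does not bind and the free-market outcome prevails.
Since the control does not bind, no trades are prevented and deadweight loss is zero.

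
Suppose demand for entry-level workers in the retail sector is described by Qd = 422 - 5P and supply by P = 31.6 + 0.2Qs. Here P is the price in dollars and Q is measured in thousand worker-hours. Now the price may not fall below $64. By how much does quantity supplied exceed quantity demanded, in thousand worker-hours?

60

Rearranging supply gives Qs = 5P - 158. Setting quantity demanded equal to quantity supplied, 422 - 5P = 5P - 158, gives P* = 58 and Q* = 132.
The floor of 64 is above the equilibrium price 58, so it binds.
At P = 64: Qd = 422 - 5·64 = 102 and Qs = 5·64 - 158 = 162.
Surplus = Qs - Qd = 162 - 102 = 60.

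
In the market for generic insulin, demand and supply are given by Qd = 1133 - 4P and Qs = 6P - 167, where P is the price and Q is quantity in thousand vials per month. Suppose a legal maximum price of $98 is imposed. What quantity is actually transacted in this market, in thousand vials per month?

Without the control the market clears where 1133 - 4P = 6P - 167, i.e. P* = 130 and Q* = 613.
Because the ceiling (98) lies below the market-clearing price, it is binding.
At P = 98: Qd = 1133 - 4·98 = 741 and Qs = 6·98 - 167 = 421.
The quantity actually transacted is the short side, supply: 421.

421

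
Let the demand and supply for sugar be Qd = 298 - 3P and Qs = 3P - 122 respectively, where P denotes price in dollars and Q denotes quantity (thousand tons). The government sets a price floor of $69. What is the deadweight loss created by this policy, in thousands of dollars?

0

Without the control the market clears where 298 - 3P = 3P - 122, i.e. P* = 70 and Q* = 88.
The floor of 69 is below the equilibrium price 70, so it is not binding; the market clears at P* = 70, Q* = 88.
Since the control does not bind, no trades are prevented and deadweight loss is zero.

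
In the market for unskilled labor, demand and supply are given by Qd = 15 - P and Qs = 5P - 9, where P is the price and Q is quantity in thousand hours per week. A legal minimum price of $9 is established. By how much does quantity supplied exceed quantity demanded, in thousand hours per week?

30

Equilibrium: 15 - P = 5P - 9, so 24 = 6P and P* = 4, Q* = 11.
The floor of 9 is above the equilibrium price 4, so it binds.
At P = 9: Qd = 15 - 9 = 6 and Qs = 5·9 - 9 = 36.
Surplus = Qs - Qd = 36 - 6 = 30.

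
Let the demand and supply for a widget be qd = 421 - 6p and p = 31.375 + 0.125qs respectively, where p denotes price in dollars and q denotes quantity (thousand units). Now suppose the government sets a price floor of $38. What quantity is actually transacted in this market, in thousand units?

Rearranging supply gives qs = 8p - 251. In a free market, 421 - 6p = 8p - 251 gives the equilibrium p* = 48, q* = 133.
The floor of 38 is below the equilibrium price 48, so it is not binding; the market clears at p* = 48, q* = 133.

133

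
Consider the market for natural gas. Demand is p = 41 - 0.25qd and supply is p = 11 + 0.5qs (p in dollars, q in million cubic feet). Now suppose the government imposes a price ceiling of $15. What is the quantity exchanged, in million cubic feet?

8

Rearranging demand gives qd = 164 - 4p; rearranging supply gives qs = 2p - 22. Equilibrium: 164 - 4p = 2p - 22, so 186 = 6p and p* = 31, q* = 40.
The ceiling of 15 is below the equilibrium price 31, so it binds.
At p = 15: qd = 164 - 4·15 = 104 and qs = 2·15 - 22 = 8.
The quantity actually transacted is the short side, supply: 8.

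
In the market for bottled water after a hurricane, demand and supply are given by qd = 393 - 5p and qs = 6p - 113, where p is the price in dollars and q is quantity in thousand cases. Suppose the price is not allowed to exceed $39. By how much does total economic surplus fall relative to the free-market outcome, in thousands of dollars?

Equilibrium: 393 - 5p = 6p - 113, so 506 = 11p and p* = 46, q* = 163.
Because the ceiling (39) lies below the market-clearing price, it is binding.
At p = 39: qd = 393 - 5·39 = 198 and qs = 6·39 - 113 = 121.
Quantity traded falls to 121. At q = 121 the demand price is (393 - 121)/5 = 54.4 and the supply price is (113 + 121)/6 = 39.
Deadweight loss = ½ · (54.4 - 39) · (163 - 121) = ½ · 15.4 · 42 = 323.4.

323.4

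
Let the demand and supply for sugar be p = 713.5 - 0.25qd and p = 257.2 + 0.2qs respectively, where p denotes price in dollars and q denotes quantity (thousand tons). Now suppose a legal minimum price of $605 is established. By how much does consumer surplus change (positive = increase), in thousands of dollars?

-104980

Rearranging demand gives qd = 2854 - 4p; rearranging supply gives qs = 5p - 1286. In a free market, 2854 - 4p = 5p - 1286 gives the equilibrium p* = 460, q* = 1014.
Since 605 > 460, the floor is binding.
At p = 605: qd = 2854 - 4·605 = 434 and qs = 5·605 - 1286 = 1739.
Consumer surplus without the control is ½ · (713.5 - 460) · 1014 = 128524.5.
With the floor, consumers buy 434 units at 605, so CS = ½ · (713.5 - 605) · 434 = 23544.5.
Change in consumer surplus = 23544.5 - 128524.5 = -104980.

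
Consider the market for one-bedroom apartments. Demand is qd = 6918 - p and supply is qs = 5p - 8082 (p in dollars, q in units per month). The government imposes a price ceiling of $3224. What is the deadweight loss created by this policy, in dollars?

Without the control the market clears where 6918 - p = 5p - 8082, i.e. p* = 2500 and q* = 4418.
The ceiling of 3224 is above the equilibrium price 2500, so it is not binding; the market clears at p* = 2500, q* = 4418.
Since the control does not bind, no trades are prevented and deadweight loss is zero.

0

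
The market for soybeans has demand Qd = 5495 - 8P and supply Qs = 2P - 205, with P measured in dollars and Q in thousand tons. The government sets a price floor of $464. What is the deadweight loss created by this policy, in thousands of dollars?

Equilibrium: 5495 - 8P = 2P - 205, so 5700 = 10P and P* = 570, Q* = 935.
Since 464 is below P* = 570, the floor does not bind and the free-market outcome prevails.
Since the control does not bind, no trades are prevented and deadweight loss is zero.

0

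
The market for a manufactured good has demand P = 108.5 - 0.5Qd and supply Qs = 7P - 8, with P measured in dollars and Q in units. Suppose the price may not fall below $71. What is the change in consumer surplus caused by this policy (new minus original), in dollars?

-5566

Rearranging demand gives Qd = 217 - 2P. Without the control the market clears where 217 - 2P = 7P - 8, i.e. P* = 25 and Q* = 167.
Because the floor (71) lies above the market-clearing price, it is binding.
At P = 71: Qd = 217 - 2·71 = 75 and Qs = 7·71 - 8 = 489.
Consumer surplus without the control is ½ · (108.5 - 25) · 167 = 6972.25.
With the floor, consumers buy 75 units at 71, so CS = ½ · (108.5 - 71) · 75 = 1406.25.
Change in consumer surplus = 1406.25 - 6972.25 = -5566.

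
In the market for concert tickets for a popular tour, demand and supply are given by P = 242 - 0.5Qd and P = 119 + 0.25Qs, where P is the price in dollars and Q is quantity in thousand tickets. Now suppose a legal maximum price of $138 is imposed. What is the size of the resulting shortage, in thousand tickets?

132

Rearranging demand gives Qd = 484 - 2P; rearranging supply gives Qs = 4P - 476. Setting quantity demanded equal to quantity supplied, 484 - 2P = 4P - 476, gives P* = 160 and Q* = 164.
Since 138 < 160, the ceiling is binding.
At P = 138: Qd = 484 - 2·138 = 208 and Qs = 4·138 - 476 = 76.
Shortage = Qd - Qs = 208 - 76 = 132.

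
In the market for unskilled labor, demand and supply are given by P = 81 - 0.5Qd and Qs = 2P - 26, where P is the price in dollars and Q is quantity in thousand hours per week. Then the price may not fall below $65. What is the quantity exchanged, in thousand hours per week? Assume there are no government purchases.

Rearranging demand gives Qd = 162 - 2P. Without the control the market clears where 162 - 2P = 2P - 26, i.e. P* = 47 and Q* = 68.
Because the floor (65) lies above the market-clearing price, it is binding.
At P = 65: Qd = 162 - 2·65 = 32 and Qs = 2·65 - 26 = 104.
The quantity actually transacted is the short side, demand: 32.

32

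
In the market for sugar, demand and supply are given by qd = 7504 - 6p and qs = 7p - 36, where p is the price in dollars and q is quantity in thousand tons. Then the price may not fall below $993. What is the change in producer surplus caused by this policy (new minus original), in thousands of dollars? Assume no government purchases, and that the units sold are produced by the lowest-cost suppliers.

Setting quantity demanded equal to quantity supplied, 7504 - 6p = 7p - 36, gives p* = 580 and q* = 4024.
Since 993 > 580, the floor is binding.
At p = 993: qd = 7504 - 6·993 = 1546 and qs = 7·993 - 36 = 6915.
Producer surplus without the control is ½ · (580 - 36/7) · 4024 = 8096288/7.
With the floor, 1546 units are sold at 993. The supply price at q = 1546 is 226, so PS = ½ · [(993 - 36/7) + (993 - 226)] · 1546 = 9495532/7.
Change in producer surplus = 9495532/7 - 8096288/7 = 199892.

199892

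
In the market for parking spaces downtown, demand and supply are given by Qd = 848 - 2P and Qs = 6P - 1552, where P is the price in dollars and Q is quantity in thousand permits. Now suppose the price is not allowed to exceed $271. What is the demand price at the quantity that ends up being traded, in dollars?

Setting quantity demanded equal to quantity supplied, 848 - 2P = 6P - 1552, gives P* = 300 and Q* = 248.
Because the ceiling (271) lies below the market-clearing price, it is binding.
At P = 271: Qd = 848 - 2·271 = 306 and Qs = 6·271 - 1552 = 74.
Only 74 units reach the market. On the demand curve, the marginal buyer's willingness to pay at Q = 74 is (848 - 74)/2 = 387.

387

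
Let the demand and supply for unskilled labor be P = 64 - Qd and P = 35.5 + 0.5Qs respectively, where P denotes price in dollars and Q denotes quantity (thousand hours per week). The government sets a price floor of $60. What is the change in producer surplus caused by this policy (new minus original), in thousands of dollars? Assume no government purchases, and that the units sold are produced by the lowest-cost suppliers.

Rearranging demand gives Qd = 64 - P; rearranging supply gives Qs = 2P - 71. Setting quantity demanded equal to quantity supplied, 64 - P = 2P - 71, gives P* = 45 and Q* = 19.
Since 60 > 45, the floor is binding.
At P = 60: Qd = 64 - 60 = 4 and Qs = 2·60 - 71 = 49.
Producer surplus without the control is ½ · (45 - 35.5) · 19 = 90.25.
With the floor, 4 units are sold at 60. The supply price at Q = 4 is 37.5, so PS = ½ · [(60 - 35.5) + (60 - 37.5)] · 4 = 94.
Change in producer surplus = 94 - 90.25 = 3.75.

3.75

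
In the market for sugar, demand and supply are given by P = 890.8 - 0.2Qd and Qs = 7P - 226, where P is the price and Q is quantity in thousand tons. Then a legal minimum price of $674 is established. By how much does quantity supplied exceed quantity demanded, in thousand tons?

Rearranging demand gives Qd = 4454 - 5P. Without the control the market clears where 4454 - 5P = 7P - 226, i.e. P* = 390 and Q* = 2504.
The floor of 674 is above the equilibrium price 390, so it binds.
At P = 674: Qd = 4454 - 5·674 = 1084 and Qs = 7·674 - 226 = 4492.
Surplus = Qs - Qd = 4492 - 1084 = 3408.

3408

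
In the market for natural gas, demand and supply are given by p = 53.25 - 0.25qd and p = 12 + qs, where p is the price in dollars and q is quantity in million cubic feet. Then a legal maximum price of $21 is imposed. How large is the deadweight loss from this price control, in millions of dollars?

360

Rearranging demand gives qd = 213 - 4p; rearranging supply gives qs = p - 12. Setting quantity demanded equal to quantity supplied, 213 - 4p = p - 12, gives p* = 45 and q* = 33.
The ceiling of 21 is below the equilibrium price 45, so it binds.
At p = 21: qd = 213 - 4·21 = 129 and qs = 21 - 12 = 9.
Quantity traded falls to 9. At q = 9 the demand price is (213 - 9)/4 = 51 and the supply price is 12 + 9 = 21.
Deadweight loss = ½ · (51 - 21) · (33 - 9) = ½ · 30 · 24 = 360.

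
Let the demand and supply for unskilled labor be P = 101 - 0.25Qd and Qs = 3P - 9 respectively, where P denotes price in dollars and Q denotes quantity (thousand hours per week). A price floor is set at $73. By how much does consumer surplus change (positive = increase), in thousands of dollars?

Rearranging demand gives Qd = 404 - 4P. In a free market, 404 - 4P = 3P - 9 gives the equilibrium P* = 59, Q* = 168.
Since 73 > 59, the floor is binding.
At P = 73: Qd = 404 - 4·73 = 112 and Qs = 3·73 - 9 = 210.
Consumer surplus without the control is ½ · (101 - 59) · 168 = 3528.
With the floor, consumers buy 112 units at 73, so CS = ½ · (101 - 73) · 112 = 1568.
Change in consumer surplus = 1568 - 3528 = -1960.

-1960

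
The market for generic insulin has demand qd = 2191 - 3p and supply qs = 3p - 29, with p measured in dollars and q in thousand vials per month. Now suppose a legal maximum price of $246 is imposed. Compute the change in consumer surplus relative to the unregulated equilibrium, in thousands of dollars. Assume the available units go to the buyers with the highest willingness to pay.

In a free market, 2191 - 3p = 3p - 29 gives the equilibrium p* = 370, q* = 1081.
Because the ceiling (246) lies below the market-clearing price, it is binding.
At p = 246: qd = 2191 - 3·246 = 1453 and qs = 3·246 - 29 = 709.
Consumer surplus without the control is ½ · (2191/3 - 370) · 1081 = 1168561/6.
With the ceiling, 709 units are sold at 246 (assume they go to the highest-value buyers). The demand price at q = 709 is 494, so CS = ½ · [(2191/3 - 246) + (494 - 246)] · 709 = 1557673/6.
Change in consumer surplus = 1557673/6 - 1168561/6 = 64852.

64852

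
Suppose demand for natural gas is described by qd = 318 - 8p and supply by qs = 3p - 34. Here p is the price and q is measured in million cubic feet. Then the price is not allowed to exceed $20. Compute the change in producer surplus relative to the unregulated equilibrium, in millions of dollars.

-528

In a free market, 318 - 8p = 3p - 34 gives the equilibrium p* = 32, q* = 62.
Because the ceiling (20) lies below the market-clearing price, it is binding.
At p = 20: qd = 318 - 8·20 = 158 and qs = 3·20 - 34 = 26.
Producer surplus without the control is ½ · (32 - 34/3) · 62 = 1922/3.
With the ceiling, producers sell 26 units at 20, so PS = ½ · (20 - 34/3) · 26 = 338/3.
Change in producer surplus = 338/3 - 1922/3 = -528.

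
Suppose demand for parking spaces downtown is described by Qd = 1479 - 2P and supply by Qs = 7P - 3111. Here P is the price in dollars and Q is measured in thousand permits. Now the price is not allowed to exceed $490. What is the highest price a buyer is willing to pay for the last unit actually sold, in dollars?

Without the control the market clears where 1479 - 2P = 7P - 3111, i.e. P* = 510 and Q* = 459.
Because the ceiling (490) lies below the market-clearing price, it is binding.
At P = 490: Qd = 1479 - 2·490 = 499 and Qs = 7·490 - 3111 = 319.
Only 319 units reach the market. On the demand curve, the marginal buyer's willingness to pay at Q = 319 is (1479 - 319)/2 = 580.

580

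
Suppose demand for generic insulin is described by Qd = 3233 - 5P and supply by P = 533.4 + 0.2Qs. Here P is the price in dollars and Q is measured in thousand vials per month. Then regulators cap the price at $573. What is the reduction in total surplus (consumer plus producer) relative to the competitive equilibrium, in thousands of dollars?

1445

Rearranging supply gives Qs = 5P - 2667. Without the control the market clears where 3233 - 5P = 5P - 2667, i.e. P* = 590 and Q* = 283.
Since 573 < 590, the ceiling is binding.
At P = 573: Qd = 3233 - 5·573 = 368 and Qs = 5·573 - 2667 = 198.
Quantity traded falls to 198. At Q = 198 the demand price is (3233 - 198)/5 = 607 and the supply price is (2667 + 198)/5 = 573.
Deadweight loss = ½ · (607 - 573) · (283 - 198) = ½ · 34 · 85 = 1445.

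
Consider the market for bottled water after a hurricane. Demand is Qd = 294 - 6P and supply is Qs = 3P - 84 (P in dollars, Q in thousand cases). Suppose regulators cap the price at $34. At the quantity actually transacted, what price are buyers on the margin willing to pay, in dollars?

46

Without the control the market clears where 294 - 6P = 3P - 84, i.e. P* = 42 and Q* = 42.
Because the ceiling (34) lies below the market-clearing price, it is binding.
At P = 34: Qd = 294 - 6·34 = 90 and Qs = 3·34 - 84 = 18.
Only 18 units reach the market. On the demand curve, the marginal buyer's willingness to pay at Q = 18 is (294 - 18)/6 = 46.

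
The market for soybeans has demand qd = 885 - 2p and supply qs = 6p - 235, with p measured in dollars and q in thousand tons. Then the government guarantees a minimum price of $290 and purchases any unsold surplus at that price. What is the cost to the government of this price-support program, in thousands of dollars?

In a free market, 885 - 2p = 6p - 235 gives the equilibrium p* = 140, q* = 605.
The floor of 290 is above the equilibrium price 140, so it binds.
At p = 290: qd = 885 - 2·290 = 305 and qs = 6·290 - 235 = 1505.
Surplus = qs - qd = 1200.
Government expenditure = surplus × support price = 1200 × 290 = 348000.

348000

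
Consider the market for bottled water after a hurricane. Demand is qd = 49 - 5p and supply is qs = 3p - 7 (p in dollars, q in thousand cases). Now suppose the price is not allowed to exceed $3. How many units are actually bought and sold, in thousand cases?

2

Equilibrium: 49 - 5p = 3p - 7, so 56 = 8p and p* = 7, q* = 14.
The ceiling of 3 is below the equilibrium price 7, so it binds.
At p = 3: qd = 49 - 5·3 = 34 and qs = 3·3 - 7 = 2.
The quantity actually transacted is the short side, supply: 2.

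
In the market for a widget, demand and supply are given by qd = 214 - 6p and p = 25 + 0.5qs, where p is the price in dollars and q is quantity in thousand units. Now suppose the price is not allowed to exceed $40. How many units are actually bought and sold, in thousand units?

16

Rearranging supply gives qs = 2p - 50. Without the control the market clears where 214 - 6p = 2p - 50, i.e. p* = 33 and q* = 16.
Since 40 is above p* = 33, the ceiling does not bind and the free-market outcome prevails.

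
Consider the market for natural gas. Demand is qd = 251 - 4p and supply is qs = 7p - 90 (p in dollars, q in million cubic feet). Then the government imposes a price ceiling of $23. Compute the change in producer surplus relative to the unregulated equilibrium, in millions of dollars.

Setting quantity demanded equal to quantity supplied, 251 - 4p = 7p - 90, gives p* = 31 and q* = 127.
Since 23 < 31, the ceiling is binding.
At p = 23: qd = 251 - 4·23 = 159 and qs = 7·23 - 90 = 71.
Producer surplus without the control is ½ · (31 - 90/7) · 127 = 16129/14.
With the ceiling, producers sell 71 units at 23, so PS = ½ · (23 - 90/7) · 71 = 5041/14.
Change in producer surplus = 5041/14 - 16129/14 = -792.

-792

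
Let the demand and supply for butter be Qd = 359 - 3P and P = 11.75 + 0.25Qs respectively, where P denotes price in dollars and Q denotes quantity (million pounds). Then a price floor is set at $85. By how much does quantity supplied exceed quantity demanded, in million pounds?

Rearranging supply gives Qs = 4P - 47. Setting quantity demanded equal to quantity supplied, 359 - 3P = 4P - 47, gives P* = 58 and Q* = 185.
The floor of 85 is above the equilibrium price 58, so it binds.
At P = 85: Qd = 359 - 3·85 = 104 and Qs = 4·85 - 47 = 293.
Surplus = Qs - Qd = 293 - 104 = 189.

189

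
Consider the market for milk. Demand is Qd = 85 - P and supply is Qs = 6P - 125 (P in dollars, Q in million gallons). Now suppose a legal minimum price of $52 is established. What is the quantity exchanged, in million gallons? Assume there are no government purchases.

33

In a free market, 85 - P = 6P - 125 gives the equilibrium P* = 30, Q* = 55.
Since 52 > 30, the floor is binding.
At P = 52: Qd = 85 - 52 = 33 and Qs = 6·52 - 125 = 187.
The quantity actually transacted is the short side, demand: 33.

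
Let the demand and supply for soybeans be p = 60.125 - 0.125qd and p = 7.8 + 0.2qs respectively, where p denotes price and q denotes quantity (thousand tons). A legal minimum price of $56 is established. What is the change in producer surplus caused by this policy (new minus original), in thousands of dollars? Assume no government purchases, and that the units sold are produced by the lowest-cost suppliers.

-1110.4

Rearranging demand gives qd = 481 - 8p; rearranging supply gives qs = 5p - 39. Equilibrium: 481 - 8p = 5p - 39, so 520 = 13p and p* = 40, q* = 161.
The floor of 56 is above the equilibrium price 40, so it binds.
At p = 56: qd = 481 - 8·56 = 33 and qs = 5·56 - 39 = 241.
Producer surplus without the control is ½ · (40 - 7.8) · 161 = 2592.1.
With the floor, 33 units are sold at 56. The supply price at q = 33 is 14.4, so PS = ½ · [(56 - 7.8) + (56 - 14.4)] · 33 = 1481.7.
Change in producer surplus = 1481.7 - 2592.1 = -1110.4.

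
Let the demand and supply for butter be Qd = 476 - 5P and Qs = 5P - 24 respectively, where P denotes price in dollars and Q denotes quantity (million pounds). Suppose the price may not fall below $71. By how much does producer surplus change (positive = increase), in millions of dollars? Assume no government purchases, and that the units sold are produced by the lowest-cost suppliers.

Setting quantity demanded equal to quantity supplied, 476 - 5P = 5P - 24, gives P* = 50 and Q* = 226.
Since 71 > 50, the floor is binding.
At P = 71: Qd = 476 - 5·71 = 121 and Qs = 5·71 - 24 = 331.
Producer surplus without the control is ½ · (50 - 4.8) · 226 = 5107.6.
With the floor, 121 units are sold at 71. The supply price at Q = 121 is 29, so PS = ½ · [(71 - 4.8) + (71 - 29)] · 121 = 6546.1.
Change in producer surplus = 6546.1 - 5107.6 = 1438.5.

1438.5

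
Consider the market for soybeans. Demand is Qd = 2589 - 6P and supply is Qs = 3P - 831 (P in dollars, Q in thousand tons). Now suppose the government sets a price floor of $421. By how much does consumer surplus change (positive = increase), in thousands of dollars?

-7626

In a free market, 2589 - 6P = 3P - 831 gives the equilibrium P* = 380, Q* = 309.
The floor of 421 is above the equilibrium price 380, so it binds.
At P = 421: Qd = 2589 - 6·421 = 63 and Qs = 3·421 - 831 = 432.
Consumer surplus without the control is ½ · (431.5 - 380) · 309 = 7956.75.
With the floor, consumers buy 63 units at 421, so CS = ½ · (431.5 - 421) · 63 = 330.75.
Change in consumer surplus = 330.75 - 7956.75 = -7626.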